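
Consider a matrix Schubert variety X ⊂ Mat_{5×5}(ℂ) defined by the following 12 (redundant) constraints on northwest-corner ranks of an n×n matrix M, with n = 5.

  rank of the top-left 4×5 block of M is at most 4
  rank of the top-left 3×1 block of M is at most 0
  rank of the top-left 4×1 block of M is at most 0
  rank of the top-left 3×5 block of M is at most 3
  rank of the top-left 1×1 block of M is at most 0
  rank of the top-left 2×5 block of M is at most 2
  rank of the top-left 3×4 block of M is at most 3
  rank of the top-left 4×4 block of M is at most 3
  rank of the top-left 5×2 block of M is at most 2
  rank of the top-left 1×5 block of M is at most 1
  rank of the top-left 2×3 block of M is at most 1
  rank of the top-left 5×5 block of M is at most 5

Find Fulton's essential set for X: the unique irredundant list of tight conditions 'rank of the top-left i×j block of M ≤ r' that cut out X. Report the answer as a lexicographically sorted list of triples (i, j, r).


Rank table r_w(5×5) implied by the 12 constraints:

  i=1: 0, 1, 1, 1, 1
  i=2: 0, 1, 1, 2, 2
  i=3: 0, 1, 2, 3, 3
  i=4: 0, 1, 2, 3, 4
  i=5: 1, 2, 3, 4, 5

hence w(1..5) = (2, 4, 3, 5, 1).

Fulton essential set (2 of the 5 Rothe cells):

[(2, 3, 1), (4, 1, 0)]


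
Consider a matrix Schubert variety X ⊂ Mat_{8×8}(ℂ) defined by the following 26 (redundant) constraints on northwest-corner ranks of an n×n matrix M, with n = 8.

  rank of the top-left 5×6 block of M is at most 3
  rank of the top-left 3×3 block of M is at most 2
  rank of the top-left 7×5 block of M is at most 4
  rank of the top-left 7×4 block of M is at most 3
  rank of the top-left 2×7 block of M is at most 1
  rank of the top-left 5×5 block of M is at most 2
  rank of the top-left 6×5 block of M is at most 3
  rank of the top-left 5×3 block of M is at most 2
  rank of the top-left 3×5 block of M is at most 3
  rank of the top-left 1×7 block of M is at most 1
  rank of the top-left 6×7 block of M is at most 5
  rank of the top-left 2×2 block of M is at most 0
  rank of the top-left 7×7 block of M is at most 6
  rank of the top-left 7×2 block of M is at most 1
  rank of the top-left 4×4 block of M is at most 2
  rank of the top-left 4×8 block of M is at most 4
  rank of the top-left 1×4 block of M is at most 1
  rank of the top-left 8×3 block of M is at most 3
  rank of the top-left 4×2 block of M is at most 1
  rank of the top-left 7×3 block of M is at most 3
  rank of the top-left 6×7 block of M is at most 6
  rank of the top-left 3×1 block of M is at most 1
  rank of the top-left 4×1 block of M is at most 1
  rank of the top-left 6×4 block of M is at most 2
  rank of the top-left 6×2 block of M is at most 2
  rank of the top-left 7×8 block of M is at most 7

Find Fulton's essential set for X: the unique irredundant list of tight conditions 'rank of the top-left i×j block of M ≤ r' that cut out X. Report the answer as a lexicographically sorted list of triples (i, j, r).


Rank table r_w(8×8) implied by the 26 constraints:

  R[1]: 0  0  1  1  1  1  1  1
  R[2]: 0  0  1  1  1  1  1  2
  R[3]: 1  1  2  2  2  2  2  3
  R[4]: 1  1  2  2  2  3  3  4
  R[5]: 1  1  2  2  2  3  4  5
  R[6]: 1  1  2  2  3  4  5  6
  R[7]: 1  1  2  3  4  5  6  7
  R[8]: 1  2  3  4  5  6  7  8

reading off 1-entries of Δ²R: w = (3, 8, 1, 6, 7, 5, 4, 2).

|D(w)|=17, |Ess(w)|=5:

[(2, 2, 0), (2, 7, 1), (5, 5, 2), (6, 4, 2), (7, 2, 1)]


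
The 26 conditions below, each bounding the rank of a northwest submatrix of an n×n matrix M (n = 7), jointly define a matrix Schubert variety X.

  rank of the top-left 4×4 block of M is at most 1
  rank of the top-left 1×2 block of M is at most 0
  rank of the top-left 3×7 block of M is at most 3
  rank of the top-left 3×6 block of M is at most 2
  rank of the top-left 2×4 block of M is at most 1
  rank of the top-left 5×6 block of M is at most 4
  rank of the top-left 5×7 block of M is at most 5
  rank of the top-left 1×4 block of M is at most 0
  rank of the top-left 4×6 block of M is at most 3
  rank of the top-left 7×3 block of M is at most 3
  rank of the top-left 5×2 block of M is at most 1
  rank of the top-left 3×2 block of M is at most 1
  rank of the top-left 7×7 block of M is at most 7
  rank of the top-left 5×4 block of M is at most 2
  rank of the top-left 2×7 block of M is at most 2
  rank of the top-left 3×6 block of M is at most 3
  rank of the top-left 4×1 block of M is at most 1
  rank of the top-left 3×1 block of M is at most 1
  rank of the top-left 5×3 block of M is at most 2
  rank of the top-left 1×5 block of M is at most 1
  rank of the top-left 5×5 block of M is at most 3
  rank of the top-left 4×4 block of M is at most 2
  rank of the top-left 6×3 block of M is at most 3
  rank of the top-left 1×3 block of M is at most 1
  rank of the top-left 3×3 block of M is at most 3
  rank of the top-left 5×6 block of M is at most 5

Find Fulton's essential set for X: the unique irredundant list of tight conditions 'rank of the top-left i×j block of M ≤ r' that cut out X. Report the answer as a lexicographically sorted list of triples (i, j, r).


The tightest implied rank at each (i,j), from the 26 conditions:

  0, 0, 0, 0, 1, 1, 1
  1, 1, 1, 1, 2, 2, 2
  1, 1, 1, 1, 2, 2, 3
  1, 1, 1, 1, 2, 3, 4
  1, 1, 2, 2, 3, 4, 5
  1, 2, 3, 3, 4, 5, 6
  1, 2, 3, 4, 5, 6, 7

the unique w with this rank table is (5, 1, 7, 6, 3, 2, 4).

4 SE-corners of the 12-cell Rothe diagram give Ess(w):

[(1, 4, 0), (3, 6, 2), (4, 4, 1), (5, 2, 1)]


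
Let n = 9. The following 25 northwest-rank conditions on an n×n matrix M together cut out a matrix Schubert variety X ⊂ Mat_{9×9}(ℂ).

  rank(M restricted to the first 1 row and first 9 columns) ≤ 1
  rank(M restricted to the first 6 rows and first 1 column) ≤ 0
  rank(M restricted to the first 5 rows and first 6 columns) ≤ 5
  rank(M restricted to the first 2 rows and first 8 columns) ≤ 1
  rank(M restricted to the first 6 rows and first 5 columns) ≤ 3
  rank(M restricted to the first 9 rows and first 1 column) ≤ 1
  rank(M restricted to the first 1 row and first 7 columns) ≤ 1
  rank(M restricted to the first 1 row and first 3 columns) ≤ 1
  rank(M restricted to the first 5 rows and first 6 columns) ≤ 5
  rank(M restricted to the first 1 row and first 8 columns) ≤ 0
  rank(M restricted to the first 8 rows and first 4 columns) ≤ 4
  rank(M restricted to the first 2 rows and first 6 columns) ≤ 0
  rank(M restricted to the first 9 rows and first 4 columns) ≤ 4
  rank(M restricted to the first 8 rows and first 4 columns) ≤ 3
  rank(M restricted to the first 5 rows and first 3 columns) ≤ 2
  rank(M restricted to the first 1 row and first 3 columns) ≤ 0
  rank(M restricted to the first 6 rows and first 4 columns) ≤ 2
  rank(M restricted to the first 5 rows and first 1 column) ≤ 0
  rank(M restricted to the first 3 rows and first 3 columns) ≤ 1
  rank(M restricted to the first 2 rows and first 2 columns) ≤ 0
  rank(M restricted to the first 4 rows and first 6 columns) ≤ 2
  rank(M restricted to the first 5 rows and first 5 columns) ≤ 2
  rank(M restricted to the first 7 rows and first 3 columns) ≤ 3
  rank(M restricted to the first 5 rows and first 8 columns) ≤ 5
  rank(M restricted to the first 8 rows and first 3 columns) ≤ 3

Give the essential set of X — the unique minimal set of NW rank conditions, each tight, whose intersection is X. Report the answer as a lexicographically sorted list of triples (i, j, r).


Reconstructing r_w from the 25 given conditions:

  i=1: 0 0 0 0 0 0 0 0 1
  i=2: 0 0 0 0 0 0 1 1 2
  i=3: 0 1 1 1 1 1 2 2 3
  i=4: 0 1 2 2 2 2 3 3 4
  i=5: 0 1 2 2 2 3 4 4 5
  i=6: 0 1 2 2 3 4 5 5 6
  i=7: 1 2 3 3 4 5 6 6 7
  i=8: 1 2 3 3 4 5 6 7 8
  i=9: 1 2 3 4 5 6 7 8 9

second differences of R give the permutation w = (9, 7, 2, 3, 6, 5, 1, 8, 4).

Fulton essential set (6 of the 22 Rothe cells):

[(1, 8, 0), (2, 6, 0), (5, 5, 2), (6, 1, 0), (6, 4, 2), (8, 4, 3)]


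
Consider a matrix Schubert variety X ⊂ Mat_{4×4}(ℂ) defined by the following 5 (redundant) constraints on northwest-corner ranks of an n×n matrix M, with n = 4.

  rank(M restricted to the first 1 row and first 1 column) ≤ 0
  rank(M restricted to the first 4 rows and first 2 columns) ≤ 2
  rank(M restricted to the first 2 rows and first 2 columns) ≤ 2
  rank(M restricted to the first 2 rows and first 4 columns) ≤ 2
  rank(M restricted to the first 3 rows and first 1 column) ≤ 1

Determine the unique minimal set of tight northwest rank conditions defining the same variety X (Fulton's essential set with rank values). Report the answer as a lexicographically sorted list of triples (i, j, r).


Propagating the 5 rank bounds to every northwest block:

  R[1]: 0, 1, 1, 1
  R[2]: 1, 2, 2, 2
  R[3]: 1, 2, 3, 3
  R[4]: 1, 2, 3, 4

so w = (2, 1, 3, 4).

ℓ(w)=1; the 1 essential cell (i,j,r):

[(1, 1, 0)]


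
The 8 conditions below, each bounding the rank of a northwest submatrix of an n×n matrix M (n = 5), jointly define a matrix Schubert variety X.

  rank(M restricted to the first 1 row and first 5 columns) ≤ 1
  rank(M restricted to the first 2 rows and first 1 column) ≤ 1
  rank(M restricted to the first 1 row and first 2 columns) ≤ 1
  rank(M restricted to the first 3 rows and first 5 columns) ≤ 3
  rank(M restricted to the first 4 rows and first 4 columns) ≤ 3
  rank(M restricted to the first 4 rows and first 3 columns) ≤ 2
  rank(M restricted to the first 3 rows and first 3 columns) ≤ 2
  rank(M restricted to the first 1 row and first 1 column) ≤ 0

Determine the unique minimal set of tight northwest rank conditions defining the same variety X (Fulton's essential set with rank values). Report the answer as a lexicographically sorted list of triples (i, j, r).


The tightest implied rank at each (i,j), from the 8 conditions:

  i=1: 0 1 1 1 1
  i=2: 1 2 2 2 2
  i=3: 1 2 2 3 3
  i=4: 1 2 2 3 4
  i=5: 1 2 3 4 5

so w = (2, 1, 4, 5, 3).

Fulton essential set (2 of the 3 Rothe cells):

[(1, 1, 0), (4, 3, 2)]


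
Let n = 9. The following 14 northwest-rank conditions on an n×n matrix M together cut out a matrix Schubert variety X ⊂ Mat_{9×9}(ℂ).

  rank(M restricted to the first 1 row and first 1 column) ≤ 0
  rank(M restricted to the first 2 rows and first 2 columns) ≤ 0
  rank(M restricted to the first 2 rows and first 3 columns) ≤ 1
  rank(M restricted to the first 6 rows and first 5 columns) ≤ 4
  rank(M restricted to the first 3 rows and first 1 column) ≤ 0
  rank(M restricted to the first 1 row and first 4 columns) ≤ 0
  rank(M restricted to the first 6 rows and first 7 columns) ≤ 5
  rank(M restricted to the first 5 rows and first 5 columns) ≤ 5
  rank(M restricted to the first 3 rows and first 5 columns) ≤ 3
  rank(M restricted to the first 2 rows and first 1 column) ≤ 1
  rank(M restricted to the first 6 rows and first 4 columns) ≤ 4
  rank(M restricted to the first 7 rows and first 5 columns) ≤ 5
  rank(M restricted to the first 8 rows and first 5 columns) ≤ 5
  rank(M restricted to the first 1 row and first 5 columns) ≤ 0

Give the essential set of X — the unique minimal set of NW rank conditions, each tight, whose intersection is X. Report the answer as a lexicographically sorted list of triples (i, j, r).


Rank table r_w(9×9) implied by the 14 constraints:

  i=1: 0  0  0  0  0  1  1  1  1
  i=2: 0  0  1  1  1  2  2  2  2
  i=3: 0  1  2  2  2  3  3  3  3
  i=4: 1  2  3  3  3  4  4  4  4
  i=5: 1  2  3  4  4  5  5  5  5
  i=6: 1  2  3  4  4  5  5  6  6
  i=7: 1  2  3  4  5  6  6  7  7
  i=8: 1  2  3  4  5  6  7  8  8
  i=9: 1  2  3  4  5  6  7  8  9

second differences of R give the permutation w = (6, 3, 2, 1, 4, 8, 5, 7, 9).

ℓ(w)=10; the 5 essential cells (i,j,r):

[(1, 5, 0), (2, 2, 0), (3, 1, 0), (6, 5, 4), (6, 7, 5)]


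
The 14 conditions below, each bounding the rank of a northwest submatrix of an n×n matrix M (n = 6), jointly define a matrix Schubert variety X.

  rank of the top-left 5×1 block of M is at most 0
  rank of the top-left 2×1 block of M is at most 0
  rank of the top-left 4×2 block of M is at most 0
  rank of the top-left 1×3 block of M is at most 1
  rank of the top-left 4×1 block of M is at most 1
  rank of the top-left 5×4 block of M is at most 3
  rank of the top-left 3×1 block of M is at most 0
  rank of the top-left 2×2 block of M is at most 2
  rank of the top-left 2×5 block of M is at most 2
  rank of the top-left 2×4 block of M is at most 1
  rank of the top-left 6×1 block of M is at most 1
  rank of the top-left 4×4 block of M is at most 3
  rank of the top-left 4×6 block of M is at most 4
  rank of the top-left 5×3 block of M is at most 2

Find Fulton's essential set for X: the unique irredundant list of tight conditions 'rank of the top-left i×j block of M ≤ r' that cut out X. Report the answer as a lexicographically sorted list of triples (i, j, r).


Recovering R(i,j) via the rank-extension bound from the 14 conditions:

  row 1: 0 | 0 | 1 | 1 | 1 | 1
  row 2: 0 | 0 | 1 | 1 | 2 | 2
  row 3: 0 | 0 | 1 | 2 | 3 | 3
  row 4: 0 | 0 | 1 | 2 | 3 | 4
  row 5: 0 | 1 | 2 | 3 | 4 | 5
  row 6: 1 | 2 | 3 | 4 | 5 | 6

the unique w with this rank table is (3, 5, 4, 6, 2, 1).

Fulton essential set (3 of the 10 Rothe cells):

[(2, 4, 1), (4, 2, 0), (5, 1, 0)]


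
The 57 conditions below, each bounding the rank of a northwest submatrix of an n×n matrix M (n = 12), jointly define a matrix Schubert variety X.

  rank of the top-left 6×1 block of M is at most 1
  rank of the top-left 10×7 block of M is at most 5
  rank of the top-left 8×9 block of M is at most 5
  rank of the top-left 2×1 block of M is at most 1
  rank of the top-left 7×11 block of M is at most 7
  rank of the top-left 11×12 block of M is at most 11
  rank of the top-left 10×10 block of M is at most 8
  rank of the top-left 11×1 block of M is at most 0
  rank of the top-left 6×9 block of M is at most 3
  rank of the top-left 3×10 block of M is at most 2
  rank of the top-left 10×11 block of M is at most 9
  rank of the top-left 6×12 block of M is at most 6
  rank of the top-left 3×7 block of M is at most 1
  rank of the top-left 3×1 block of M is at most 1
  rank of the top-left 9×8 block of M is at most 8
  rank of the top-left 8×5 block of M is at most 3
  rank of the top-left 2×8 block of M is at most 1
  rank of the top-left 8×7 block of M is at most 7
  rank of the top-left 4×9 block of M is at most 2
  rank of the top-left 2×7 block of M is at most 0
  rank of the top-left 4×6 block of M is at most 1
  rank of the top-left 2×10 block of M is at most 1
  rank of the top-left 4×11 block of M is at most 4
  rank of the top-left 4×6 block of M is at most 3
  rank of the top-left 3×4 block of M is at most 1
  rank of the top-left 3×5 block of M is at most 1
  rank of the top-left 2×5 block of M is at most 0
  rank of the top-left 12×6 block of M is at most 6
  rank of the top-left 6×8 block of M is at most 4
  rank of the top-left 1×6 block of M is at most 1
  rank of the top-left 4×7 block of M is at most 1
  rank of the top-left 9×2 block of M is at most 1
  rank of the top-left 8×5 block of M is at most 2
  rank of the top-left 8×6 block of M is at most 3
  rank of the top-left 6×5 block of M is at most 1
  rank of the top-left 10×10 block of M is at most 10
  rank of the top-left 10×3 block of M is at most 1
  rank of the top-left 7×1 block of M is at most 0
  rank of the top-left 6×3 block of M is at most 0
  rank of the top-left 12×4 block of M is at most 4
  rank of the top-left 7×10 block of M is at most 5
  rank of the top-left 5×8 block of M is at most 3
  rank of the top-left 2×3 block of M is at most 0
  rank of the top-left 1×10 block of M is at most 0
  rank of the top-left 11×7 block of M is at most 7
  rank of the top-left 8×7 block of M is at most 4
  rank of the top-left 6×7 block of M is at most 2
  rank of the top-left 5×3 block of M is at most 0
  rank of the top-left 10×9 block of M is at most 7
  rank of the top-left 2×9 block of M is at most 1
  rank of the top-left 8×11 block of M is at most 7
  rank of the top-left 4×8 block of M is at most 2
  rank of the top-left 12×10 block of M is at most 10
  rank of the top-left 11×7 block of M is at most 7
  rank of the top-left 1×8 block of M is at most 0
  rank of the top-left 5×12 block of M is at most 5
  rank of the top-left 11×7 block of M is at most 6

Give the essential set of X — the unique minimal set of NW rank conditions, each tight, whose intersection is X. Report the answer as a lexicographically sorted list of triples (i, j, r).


Computing R[i][j] = min implied NW-rank bound (n=12, 57 conditions):

  0  0  0  0  0  0  0  0  0  0  1  1
  0  0  0  0  0  0  0  1  1  1  2  2
  0  0  0  1  1  1  1  2  2  2  3  3
  0  0  0  1  1  1  1  2  2  3  4  4
  0  0  0  1  1  2  2  3  3  4  5  5
  0  0  0  1  1  2  2  3  3  4  5  6
  0  1  1  2  2  3  3  4  4  5  6  7
  0  1  1  2  2  3  4  5  5  6  7  8
  0  1  1  2  3  4  5  6  6  7  8  9
  0  1  1  2  3  4  5  6  7  8  9  10
  0  1  2  3  4  5  6  7  8  9  10  11
  1  2  3  4  5  6  7  8  9  10  11  12

reading off 1-entries of Δ²R: w = (11, 8, 4, 10, 6, 12, 2, 7, 5, 9, 3, 1).

|D(w)|=46, |Ess(w)|=11:

[(1, 10, 0), (2, 7, 0), (4, 7, 1), (4, 9, 2), (6, 3, 0), (6, 5, 1), (6, 7, 2), (6, 9, 3), (8, 5, 2), (10, 3, 1), (11, 1, 0)]


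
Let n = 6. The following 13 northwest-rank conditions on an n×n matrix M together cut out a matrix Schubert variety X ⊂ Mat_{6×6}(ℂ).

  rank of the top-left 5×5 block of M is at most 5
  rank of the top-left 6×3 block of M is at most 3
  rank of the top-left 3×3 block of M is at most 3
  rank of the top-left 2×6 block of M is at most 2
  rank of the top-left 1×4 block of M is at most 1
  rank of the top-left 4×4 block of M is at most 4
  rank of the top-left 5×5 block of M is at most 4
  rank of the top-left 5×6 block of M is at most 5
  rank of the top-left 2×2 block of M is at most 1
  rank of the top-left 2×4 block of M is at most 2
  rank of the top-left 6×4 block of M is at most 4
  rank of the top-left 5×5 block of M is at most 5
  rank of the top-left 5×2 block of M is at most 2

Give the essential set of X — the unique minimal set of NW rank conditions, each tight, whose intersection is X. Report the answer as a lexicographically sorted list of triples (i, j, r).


Reconstructing r_w from the 13 given conditions:

  R[1]: 1  1  1  1  1  1
  R[2]: 1  1  2  2  2  2
  R[3]: 1  2  3  3  3  3
  R[4]: 1  2  3  4  4  4
  R[5]: 1  2  3  4  4  5
  R[6]: 1  2  3  4  5  6

hence w(1..6) = (1, 3, 2, 4, 6, 5).

2 SE-corners of the 2-cell Rothe diagram give Ess(w):

[(2, 2, 1), (5, 5, 4)]


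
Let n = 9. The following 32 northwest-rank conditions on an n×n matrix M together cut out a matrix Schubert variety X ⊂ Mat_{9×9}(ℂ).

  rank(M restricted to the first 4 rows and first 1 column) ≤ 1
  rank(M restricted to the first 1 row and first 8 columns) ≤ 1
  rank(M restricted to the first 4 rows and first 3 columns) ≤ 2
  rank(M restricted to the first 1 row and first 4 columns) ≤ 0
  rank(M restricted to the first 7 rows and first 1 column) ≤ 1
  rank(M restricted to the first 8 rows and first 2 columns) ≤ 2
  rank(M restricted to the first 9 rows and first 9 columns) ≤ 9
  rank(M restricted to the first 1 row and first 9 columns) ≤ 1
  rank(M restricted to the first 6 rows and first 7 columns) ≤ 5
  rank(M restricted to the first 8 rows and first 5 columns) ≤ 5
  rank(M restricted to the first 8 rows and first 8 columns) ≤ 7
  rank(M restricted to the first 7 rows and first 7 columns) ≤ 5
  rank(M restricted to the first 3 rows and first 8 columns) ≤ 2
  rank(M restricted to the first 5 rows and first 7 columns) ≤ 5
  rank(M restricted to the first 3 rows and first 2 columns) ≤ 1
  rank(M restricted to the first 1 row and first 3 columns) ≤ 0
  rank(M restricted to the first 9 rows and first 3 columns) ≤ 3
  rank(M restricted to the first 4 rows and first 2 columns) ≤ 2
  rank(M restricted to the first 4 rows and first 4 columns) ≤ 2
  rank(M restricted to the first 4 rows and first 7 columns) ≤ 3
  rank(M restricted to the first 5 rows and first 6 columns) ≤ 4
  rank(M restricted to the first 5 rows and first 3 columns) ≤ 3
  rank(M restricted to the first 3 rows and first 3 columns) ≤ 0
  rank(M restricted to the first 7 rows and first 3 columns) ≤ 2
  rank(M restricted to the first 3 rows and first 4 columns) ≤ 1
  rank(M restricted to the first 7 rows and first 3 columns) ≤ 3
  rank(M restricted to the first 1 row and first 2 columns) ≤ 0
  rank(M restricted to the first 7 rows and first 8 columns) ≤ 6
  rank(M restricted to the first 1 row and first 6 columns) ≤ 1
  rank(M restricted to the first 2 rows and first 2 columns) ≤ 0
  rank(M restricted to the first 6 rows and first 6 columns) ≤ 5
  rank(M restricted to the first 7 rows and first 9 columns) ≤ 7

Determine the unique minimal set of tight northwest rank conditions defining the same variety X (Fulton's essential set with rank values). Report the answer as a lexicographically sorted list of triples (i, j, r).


Rank table r_w(9×9) implied by the 32 constraints:

  row 1: 0 | 0 | 0 | 0 | 1 | 1 | 1 | 1 | 1
  row 2: 0 | 0 | 0 | 1 | 2 | 2 | 2 | 2 | 2
  row 3: 0 | 0 | 0 | 1 | 2 | 2 | 2 | 2 | 3
  row 4: 1 | 1 | 1 | 2 | 3 | 3 | 3 | 3 | 4
  row 5: 1 | 2 | 2 | 3 | 4 | 4 | 4 | 4 | 5
  row 6: 1 | 2 | 2 | 3 | 4 | 5 | 5 | 5 | 6
  row 7: 1 | 2 | 2 | 3 | 4 | 5 | 5 | 6 | 7
  row 8: 1 | 2 | 3 | 4 | 5 | 6 | 6 | 7 | 8
  row 9: 1 | 2 | 3 | 4 | 5 | 6 | 7 | 8 | 9

hence w(1..9) = (5, 4, 9, 1, 2, 6, 8, 3, 7).

Fulton essential set (5 of the 16 Rothe cells):

[(1, 4, 0), (3, 3, 0), (3, 8, 2), (7, 3, 2), (7, 7, 5)]


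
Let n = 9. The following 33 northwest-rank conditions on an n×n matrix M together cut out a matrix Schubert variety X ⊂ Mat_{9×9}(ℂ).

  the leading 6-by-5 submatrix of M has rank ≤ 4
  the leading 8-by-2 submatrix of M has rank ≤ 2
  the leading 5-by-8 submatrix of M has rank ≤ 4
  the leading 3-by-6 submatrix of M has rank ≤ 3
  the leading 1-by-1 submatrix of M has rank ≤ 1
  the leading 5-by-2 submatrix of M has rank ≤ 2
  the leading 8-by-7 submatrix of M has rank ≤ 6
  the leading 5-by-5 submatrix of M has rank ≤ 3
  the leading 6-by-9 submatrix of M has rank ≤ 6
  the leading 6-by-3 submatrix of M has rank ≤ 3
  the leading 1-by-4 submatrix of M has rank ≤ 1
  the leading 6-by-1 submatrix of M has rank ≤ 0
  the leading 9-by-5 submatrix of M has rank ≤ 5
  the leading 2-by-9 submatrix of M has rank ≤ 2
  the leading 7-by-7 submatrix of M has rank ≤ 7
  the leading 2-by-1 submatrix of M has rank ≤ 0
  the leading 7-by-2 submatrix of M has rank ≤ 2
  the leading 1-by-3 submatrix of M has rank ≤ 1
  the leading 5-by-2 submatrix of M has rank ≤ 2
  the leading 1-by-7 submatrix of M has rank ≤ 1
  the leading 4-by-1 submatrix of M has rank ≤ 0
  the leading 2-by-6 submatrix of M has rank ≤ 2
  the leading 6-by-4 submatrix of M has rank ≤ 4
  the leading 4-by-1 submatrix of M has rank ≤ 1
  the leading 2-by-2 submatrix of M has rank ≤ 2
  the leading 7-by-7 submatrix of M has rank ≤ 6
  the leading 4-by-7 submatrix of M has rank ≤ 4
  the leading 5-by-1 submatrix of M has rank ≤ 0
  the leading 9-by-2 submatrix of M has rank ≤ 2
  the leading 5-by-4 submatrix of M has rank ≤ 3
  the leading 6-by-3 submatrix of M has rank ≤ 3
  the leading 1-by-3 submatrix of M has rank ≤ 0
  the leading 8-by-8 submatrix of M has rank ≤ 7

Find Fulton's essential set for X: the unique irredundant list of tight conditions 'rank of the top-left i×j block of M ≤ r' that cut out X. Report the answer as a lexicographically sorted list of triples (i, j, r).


Reconstructing r_w from the 33 given conditions:

  i=1: 0, 0, 0, 1, 1, 1, 1, 1, 1
  i=2: 0, 1, 1, 2, 2, 2, 2, 2, 2
  i=3: 0, 1, 2, 3, 3, 3, 3, 3, 3
  i=4: 0, 1, 2, 3, 3, 4, 4, 4, 4
  i=5: 0, 1, 2, 3, 3, 4, 4, 4, 5
  i=6: 0, 1, 2, 3, 4, 5, 5, 5, 6
  i=7: 1, 2, 3, 4, 5, 6, 6, 6, 7
  i=8: 1, 2, 3, 4, 5, 6, 6, 7, 8
  i=9: 1, 2, 3, 4, 5, 6, 7, 8, 9

giving w = (4, 2, 3, 6, 9, 5, 1, 8, 7) via Δ²R.

Fulton essential set (5 of the 13 Rothe cells):

[(1, 3, 0), (5, 5, 3), (5, 8, 4), (6, 1, 0), (8, 7, 6)]


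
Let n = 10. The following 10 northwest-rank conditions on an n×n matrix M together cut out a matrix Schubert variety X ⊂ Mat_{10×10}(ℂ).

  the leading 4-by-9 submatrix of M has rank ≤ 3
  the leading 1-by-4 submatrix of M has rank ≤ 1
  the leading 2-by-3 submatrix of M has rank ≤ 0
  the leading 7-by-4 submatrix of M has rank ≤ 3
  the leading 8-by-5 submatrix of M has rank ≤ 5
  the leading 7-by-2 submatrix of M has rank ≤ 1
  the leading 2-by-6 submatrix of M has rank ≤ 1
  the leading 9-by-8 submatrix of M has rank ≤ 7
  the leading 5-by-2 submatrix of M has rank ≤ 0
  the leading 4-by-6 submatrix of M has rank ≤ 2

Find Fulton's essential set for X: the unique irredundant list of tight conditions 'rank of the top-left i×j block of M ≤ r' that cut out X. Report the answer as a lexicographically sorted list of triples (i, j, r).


Reconstructing r_w from the 10 given conditions:

  i=1: 0 | 0 | 0 | 1 | 1 | 1 | 1 | 1 | 1 | 1
  i=2: 0 | 0 | 0 | 1 | 1 | 1 | 2 | 2 | 2 | 2
  i=3: 0 | 0 | 1 | 2 | 2 | 2 | 3 | 3 | 3 | 3
  i=4: 0 | 0 | 1 | 2 | 2 | 2 | 3 | 3 | 3 | 4
  i=5: 0 | 0 | 1 | 2 | 3 | 3 | 4 | 4 | 4 | 5
  i=6: 1 | 1 | 2 | 3 | 4 | 4 | 5 | 5 | 5 | 6
  i=7: 1 | 1 | 2 | 3 | 4 | 5 | 6 | 6 | 6 | 7
  i=8: 1 | 2 | 3 | 4 | 5 | 6 | 7 | 7 | 7 | 8
  i=9: 1 | 2 | 3 | 4 | 5 | 6 | 7 | 7 | 8 | 9
  i=10: 1 | 2 | 3 | 4 | 5 | 6 | 7 | 8 | 9 | 10

giving w = (4, 7, 3, 10, 5, 1, 6, 2, 9, 8) via Δ²R.

7 SE-corners of the 20-cell Rothe diagram give Ess(w):

[(2, 3, 0), (2, 6, 1), (4, 6, 2), (4, 9, 3), (5, 2, 0), (7, 2, 1), (9, 8, 7)]


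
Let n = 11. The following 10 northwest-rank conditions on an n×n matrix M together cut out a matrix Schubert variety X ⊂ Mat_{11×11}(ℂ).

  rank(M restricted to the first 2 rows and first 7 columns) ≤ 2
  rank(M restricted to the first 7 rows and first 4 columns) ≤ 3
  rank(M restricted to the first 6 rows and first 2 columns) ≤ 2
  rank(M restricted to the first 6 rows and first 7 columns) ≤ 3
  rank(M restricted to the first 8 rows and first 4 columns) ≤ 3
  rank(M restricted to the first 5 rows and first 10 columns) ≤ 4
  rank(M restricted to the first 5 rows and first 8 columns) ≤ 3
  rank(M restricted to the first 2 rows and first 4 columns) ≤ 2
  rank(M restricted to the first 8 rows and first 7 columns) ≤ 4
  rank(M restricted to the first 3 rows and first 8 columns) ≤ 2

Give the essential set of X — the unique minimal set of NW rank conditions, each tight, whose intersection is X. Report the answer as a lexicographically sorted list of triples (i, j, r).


Rank table r_w(11×11) implied by the 10 constraints:

  i=1: 1, 1, 1, 1, 1, 1, 1, 1, 1, 1, 1
  i=2: 1, 2, 2, 2, 2, 2, 2, 2, 2, 2, 2
  i=3: 1, 2, 2, 2, 2, 2, 2, 2, 3, 3, 3
  i=4: 1, 2, 3, 3, 3, 3, 3, 3, 4, 4, 4
  i=5: 1, 2, 3, 3, 3, 3, 3, 3, 4, 4, 5
  i=6: 1, 2, 3, 3, 3, 3, 3, 4, 5, 5, 6
  i=7: 1, 2, 3, 3, 4, 4, 4, 5, 6, 6, 7
  i=8: 1, 2, 3, 3, 4, 4, 4, 5, 6, 7, 8
  i=9: 1, 2, 3, 4, 5, 5, 5, 6, 7, 8, 9
  i=10: 1, 2, 3, 4, 5, 6, 6, 7, 8, 9, 10
  i=11: 1, 2, 3, 4, 5, 6, 7, 8, 9, 10, 11

reading off 1-entries of Δ²R: w = (1, 2, 9, 3, 11, 8, 5, 10, 4, 6, 7).

Fulton essential set (6 of the 20 Rothe cells):

[(3, 8, 2), (5, 8, 3), (5, 10, 4), (6, 7, 3), (8, 4, 3), (8, 7, 4)]


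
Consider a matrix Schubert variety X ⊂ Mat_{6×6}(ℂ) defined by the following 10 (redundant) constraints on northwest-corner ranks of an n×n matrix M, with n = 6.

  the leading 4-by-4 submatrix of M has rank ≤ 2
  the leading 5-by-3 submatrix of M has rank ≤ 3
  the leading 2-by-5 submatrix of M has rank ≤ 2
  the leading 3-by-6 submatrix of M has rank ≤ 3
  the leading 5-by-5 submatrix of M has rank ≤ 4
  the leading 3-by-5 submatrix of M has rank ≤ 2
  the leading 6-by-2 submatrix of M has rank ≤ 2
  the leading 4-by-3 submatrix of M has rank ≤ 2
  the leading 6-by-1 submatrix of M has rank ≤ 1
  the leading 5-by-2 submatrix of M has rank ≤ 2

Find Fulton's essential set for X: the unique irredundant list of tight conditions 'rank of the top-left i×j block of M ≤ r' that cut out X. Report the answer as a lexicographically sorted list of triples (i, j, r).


The tightest implied rank at each (i,j), from the 10 conditions:

  i=1: 1, 1, 1, 1, 1, 1
  i=2: 1, 2, 2, 2, 2, 2
  i=3: 1, 2, 2, 2, 2, 3
  i=4: 1, 2, 2, 2, 3, 4
  i=5: 1, 2, 3, 3, 4, 5
  i=6: 1, 2, 3, 4, 5, 6

the unique w with this rank table is (1, 2, 6, 5, 3, 4).

Fulton essential set (2 of the 5 Rothe cells):

[(3, 5, 2), (4, 4, 2)]


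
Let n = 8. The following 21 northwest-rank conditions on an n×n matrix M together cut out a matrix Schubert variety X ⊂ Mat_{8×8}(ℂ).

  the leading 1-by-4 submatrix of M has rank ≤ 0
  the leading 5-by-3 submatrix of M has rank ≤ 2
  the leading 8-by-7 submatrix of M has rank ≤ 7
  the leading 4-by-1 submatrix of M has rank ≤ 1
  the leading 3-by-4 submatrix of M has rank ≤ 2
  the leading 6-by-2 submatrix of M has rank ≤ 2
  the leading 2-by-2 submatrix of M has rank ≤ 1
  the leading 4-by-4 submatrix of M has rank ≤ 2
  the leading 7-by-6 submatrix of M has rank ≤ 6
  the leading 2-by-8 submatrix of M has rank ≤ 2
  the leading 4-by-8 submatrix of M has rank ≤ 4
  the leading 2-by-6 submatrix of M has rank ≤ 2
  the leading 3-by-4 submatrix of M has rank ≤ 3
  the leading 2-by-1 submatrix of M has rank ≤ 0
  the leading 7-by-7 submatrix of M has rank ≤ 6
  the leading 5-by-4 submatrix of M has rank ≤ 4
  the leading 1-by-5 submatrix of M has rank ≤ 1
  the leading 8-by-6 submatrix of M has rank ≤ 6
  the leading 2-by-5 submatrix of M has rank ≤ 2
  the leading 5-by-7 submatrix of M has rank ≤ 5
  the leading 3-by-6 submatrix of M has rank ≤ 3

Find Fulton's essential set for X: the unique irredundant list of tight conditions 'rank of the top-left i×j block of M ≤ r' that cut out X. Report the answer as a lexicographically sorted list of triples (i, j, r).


Propagating the 21 rank bounds to every northwest block:

  i=1: 0 0 0 0 1 1 1 1
  i=2: 0 1 1 1 2 2 2 2
  i=3: 1 2 2 2 3 3 3 3
  i=4: 1 2 2 2 3 4 4 4
  i=5: 1 2 2 3 4 5 5 5
  i=6: 1 2 3 4 5 6 6 6
  i=7: 1 2 3 4 5 6 6 7
  i=8: 1 2 3 4 5 6 7 8

hence w(1..8) = (5, 2, 1, 6, 4, 3, 8, 7).

Fulton essential set (5 of the 9 Rothe cells):

[(1, 4, 0), (2, 1, 0), (4, 4, 2), (5, 3, 2), (7, 7, 6)]


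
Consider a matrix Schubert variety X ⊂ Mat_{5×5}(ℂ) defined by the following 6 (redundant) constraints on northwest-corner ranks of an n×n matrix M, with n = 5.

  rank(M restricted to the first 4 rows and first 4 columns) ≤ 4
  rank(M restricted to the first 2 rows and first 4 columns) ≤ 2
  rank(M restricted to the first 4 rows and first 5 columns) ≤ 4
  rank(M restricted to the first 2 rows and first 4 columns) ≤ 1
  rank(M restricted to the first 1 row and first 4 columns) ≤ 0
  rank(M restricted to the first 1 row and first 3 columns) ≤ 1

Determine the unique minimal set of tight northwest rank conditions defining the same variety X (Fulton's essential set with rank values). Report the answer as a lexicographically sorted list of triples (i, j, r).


The tightest implied rank at each (i,j), from the 6 conditions:

  i=1: 0 | 0 | 0 | 0 | 1
  i=2: 1 | 1 | 1 | 1 | 2
  i=3: 1 | 2 | 2 | 2 | 3
  i=4: 1 | 2 | 3 | 3 | 4
  i=5: 1 | 2 | 3 | 4 | 5

the unique w with this rank table is (5, 1, 2, 3, 4).

1 SE-corner of the 4-cell Rothe diagram gives Ess(w):

[(1, 4, 0)]


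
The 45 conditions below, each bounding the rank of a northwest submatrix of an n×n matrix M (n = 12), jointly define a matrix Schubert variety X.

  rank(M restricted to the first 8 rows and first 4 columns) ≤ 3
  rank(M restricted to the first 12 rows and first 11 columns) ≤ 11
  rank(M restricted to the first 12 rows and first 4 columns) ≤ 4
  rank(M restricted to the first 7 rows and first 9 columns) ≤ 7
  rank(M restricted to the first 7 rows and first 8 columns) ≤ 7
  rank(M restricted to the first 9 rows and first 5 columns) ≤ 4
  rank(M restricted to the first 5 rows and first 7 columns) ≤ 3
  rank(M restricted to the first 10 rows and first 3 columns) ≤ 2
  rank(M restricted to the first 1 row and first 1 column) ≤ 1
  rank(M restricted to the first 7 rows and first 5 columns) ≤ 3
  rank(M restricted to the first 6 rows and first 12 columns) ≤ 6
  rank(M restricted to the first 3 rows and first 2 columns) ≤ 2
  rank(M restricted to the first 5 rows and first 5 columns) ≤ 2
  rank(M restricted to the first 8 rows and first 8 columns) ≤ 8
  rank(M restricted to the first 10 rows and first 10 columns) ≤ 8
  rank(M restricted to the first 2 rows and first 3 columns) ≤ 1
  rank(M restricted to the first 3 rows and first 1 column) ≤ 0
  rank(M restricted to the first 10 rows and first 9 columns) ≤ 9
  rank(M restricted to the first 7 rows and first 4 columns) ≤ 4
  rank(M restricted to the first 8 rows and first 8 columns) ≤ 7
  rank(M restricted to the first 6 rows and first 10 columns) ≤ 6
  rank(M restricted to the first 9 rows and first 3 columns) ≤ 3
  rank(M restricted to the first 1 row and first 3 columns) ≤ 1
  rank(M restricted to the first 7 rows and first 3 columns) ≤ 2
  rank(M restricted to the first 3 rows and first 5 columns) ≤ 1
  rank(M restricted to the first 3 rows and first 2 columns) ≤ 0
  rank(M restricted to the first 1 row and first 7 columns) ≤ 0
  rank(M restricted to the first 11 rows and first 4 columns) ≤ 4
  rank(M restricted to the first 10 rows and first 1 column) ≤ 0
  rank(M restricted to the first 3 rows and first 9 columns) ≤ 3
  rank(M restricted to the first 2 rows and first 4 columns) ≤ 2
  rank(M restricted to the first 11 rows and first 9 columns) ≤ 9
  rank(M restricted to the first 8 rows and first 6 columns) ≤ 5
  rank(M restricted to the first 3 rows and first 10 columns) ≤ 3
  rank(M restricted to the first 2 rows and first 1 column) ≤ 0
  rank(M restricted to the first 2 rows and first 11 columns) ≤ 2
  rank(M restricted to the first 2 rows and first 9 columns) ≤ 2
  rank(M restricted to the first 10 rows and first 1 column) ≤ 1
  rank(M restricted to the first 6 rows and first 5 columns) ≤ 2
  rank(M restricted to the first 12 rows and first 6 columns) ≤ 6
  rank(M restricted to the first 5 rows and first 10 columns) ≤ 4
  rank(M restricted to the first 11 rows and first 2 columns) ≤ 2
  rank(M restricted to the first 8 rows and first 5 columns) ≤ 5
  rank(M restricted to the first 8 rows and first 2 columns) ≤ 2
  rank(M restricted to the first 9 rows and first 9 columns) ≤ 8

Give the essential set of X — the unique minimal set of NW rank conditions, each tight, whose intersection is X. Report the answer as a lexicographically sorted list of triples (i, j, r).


Propagating the 45 rank bounds to every northwest block:

  row 1: 0  0  0  0  0  0  0  1  1  1  1  1
  row 2: 0  0  1  1  1  1  1  2  2  2  2  2
  row 3: 0  0  1  1  1  2  2  3  3  3  3  3
  row 4: 0  1  2  2  2  3  3  4  4  4  4  4
  row 5: 0  1  2  2  2  3  3  4  4  4  5  5
  row 6: 0  1  2  2  2  3  4  5  5  5  6  6
  row 7: 0  1  2  3  3  4  5  6  6  6  7  7
  row 8: 0  1  2  3  4  5  6  7  7  7  8  8
  row 9: 0  1  2  3  4  5  6  7  8  8  9  9
  row 10: 0  1  2  3  4  5  6  7  8  8  9  10
  row 11: 1  2  3  4  5  6  7  8  9  9  10  11
  row 12: 1  2  3  4  5  6  7  8  9  10  11  12

giving w = (8, 3, 6, 2, 11, 7, 4, 5, 9, 12, 1, 10) via Δ²R.

|D(w)|=28, |Ess(w)|=8:

[(1, 7, 0), (3, 2, 0), (3, 5, 1), (5, 7, 3), (5, 10, 4), (6, 5, 2), (10, 1, 0), (10, 10, 8)]


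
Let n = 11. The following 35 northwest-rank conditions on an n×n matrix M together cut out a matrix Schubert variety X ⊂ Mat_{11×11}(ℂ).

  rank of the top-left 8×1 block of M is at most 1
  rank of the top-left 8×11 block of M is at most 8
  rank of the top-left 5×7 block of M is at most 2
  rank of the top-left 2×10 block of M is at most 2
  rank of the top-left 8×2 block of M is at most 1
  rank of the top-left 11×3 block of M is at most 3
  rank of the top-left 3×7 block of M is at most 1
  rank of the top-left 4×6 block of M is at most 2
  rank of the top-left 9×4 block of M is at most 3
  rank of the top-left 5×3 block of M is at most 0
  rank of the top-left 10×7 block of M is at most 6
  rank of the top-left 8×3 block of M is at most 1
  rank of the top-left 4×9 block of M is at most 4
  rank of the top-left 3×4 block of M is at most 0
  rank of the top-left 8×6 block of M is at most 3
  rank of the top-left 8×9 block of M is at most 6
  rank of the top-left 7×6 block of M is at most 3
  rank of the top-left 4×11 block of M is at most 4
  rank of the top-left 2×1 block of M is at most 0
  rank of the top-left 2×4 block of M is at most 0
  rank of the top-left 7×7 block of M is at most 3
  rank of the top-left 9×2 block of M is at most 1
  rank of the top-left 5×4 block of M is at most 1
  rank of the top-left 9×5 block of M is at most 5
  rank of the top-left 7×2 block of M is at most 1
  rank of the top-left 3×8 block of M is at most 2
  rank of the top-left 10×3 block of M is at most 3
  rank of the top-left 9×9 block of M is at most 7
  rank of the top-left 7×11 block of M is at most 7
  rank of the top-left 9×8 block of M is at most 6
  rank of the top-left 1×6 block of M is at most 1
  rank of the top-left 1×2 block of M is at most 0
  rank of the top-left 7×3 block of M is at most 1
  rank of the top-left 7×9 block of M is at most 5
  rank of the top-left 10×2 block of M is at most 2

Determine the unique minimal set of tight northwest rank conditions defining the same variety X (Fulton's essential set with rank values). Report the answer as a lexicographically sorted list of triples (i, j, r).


Rank table r_w(11×11) implied by the 35 constraints:

  0 0 0 0 1 1 1 1 1 1 1
  0 0 0 0 1 1 1 2 2 2 2
  0 0 0 0 1 1 1 2 3 3 3
  0 0 0 1 2 2 2 3 4 4 4
  0 0 0 1 2 2 2 3 4 5 5
  1 1 1 2 3 3 3 4 5 6 6
  1 1 1 2 3 3 3 4 5 6 7
  1 1 1 2 3 3 4 5 6 7 8
  1 1 2 3 4 4 5 6 7 8 9
  1 2 3 4 5 5 6 7 8 9 10
  1 2 3 4 5 6 7 8 9 10 11

hence w(1..11) = (5, 8, 9, 4, 10, 1, 11, 7, 3, 2, 6).

Fulton essential set (8 of the 32 Rothe cells):

[(3, 4, 0), (3, 7, 1), (5, 3, 0), (5, 7, 2), (7, 7, 3), (8, 3, 1), (8, 6, 3), (9, 2, 1)]


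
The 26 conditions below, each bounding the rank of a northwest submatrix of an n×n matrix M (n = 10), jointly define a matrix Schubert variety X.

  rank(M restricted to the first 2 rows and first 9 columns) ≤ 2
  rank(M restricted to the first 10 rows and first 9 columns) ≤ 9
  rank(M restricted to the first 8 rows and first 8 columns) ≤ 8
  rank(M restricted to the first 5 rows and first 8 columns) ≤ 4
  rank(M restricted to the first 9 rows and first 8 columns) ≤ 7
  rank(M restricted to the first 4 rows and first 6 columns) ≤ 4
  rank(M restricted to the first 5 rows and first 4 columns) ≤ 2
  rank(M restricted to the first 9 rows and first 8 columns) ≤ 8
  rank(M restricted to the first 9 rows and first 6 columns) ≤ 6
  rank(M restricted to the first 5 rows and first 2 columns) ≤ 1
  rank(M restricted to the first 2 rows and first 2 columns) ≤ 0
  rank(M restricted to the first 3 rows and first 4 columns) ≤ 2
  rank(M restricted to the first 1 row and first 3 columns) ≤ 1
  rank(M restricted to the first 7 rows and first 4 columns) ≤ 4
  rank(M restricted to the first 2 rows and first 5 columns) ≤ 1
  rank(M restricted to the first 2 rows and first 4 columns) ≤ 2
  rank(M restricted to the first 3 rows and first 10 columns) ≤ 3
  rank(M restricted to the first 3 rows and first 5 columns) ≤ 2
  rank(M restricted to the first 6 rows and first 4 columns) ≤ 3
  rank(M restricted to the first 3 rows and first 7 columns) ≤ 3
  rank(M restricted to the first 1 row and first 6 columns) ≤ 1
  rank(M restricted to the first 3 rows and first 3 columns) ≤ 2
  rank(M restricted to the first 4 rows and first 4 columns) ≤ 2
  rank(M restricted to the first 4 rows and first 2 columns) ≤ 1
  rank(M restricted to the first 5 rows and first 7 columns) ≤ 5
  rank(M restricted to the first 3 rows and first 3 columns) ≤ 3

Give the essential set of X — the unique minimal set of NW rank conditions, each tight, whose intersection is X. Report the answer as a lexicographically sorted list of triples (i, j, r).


Recovering R(i,j) via the rank-extension bound from the 26 conditions:

  0, 0, 1, 1, 1, 1, 1, 1, 1, 1
  0, 0, 1, 1, 1, 2, 2, 2, 2, 2
  1, 1, 2, 2, 2, 3, 3, 3, 3, 3
  1, 1, 2, 2, 3, 4, 4, 4, 4, 4
  1, 1, 2, 2, 3, 4, 4, 4, 5, 5
  1, 2, 3, 3, 4, 5, 5, 5, 6, 6
  1, 2, 3, 4, 5, 6, 6, 6, 7, 7
  1, 2, 3, 4, 5, 6, 7, 7, 8, 8
  1, 2, 3, 4, 5, 6, 7, 7, 8, 9
  1, 2, 3, 4, 5, 6, 7, 8, 9, 10

giving w = (3, 6, 1, 5, 9, 2, 4, 7, 10, 8) via Δ²R.

Rothe diagram D(w) (13 cells), 6 SE-corners (essential conditions):

[(2, 2, 0), (2, 5, 1), (5, 2, 1), (5, 4, 2), (5, 8, 4), (9, 8, 7)]
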